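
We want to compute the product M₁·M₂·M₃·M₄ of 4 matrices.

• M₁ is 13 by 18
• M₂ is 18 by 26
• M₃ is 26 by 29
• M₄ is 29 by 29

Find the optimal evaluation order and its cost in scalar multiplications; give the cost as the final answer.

26819

Adjacent pairs: M₁M₂ = 13·18·26 = 6084; M₂M₃ = 18·26·29 = 13572; M₃M₄ = 26·29·29 = 21866.
Length 3: M₁..M₃: k=1: 0+13572+13·18·29=20358; k=2: 6084+0+13·26·29=15886 → min 15886 | M₂..M₄: k=2: 0+21866+18·26·29=35438; k=3: 13572+0+18·29·29=28710 → min 28710.
Length 4: M₁..M₄: k=1: 0+28710+13·18·29=35496; k=2: 6084+21866+13·26·29=37752; k=3: 15886+0+13·29·29=26819 → min 26819.
Optimal parenthesization: (((M₁·M₂)·M₃)·M₄) with cost 26819.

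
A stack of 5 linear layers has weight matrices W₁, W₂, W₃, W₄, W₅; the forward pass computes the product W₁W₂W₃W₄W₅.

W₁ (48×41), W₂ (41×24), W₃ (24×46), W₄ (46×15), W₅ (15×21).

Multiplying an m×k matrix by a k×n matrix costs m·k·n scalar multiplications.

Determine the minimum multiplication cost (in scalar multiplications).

75960

Adjacent pairs: W₁W₂ = 48·41·24 = 47232; W₂W₃ = 41·24·46 = 45264; W₃W₄ = 24·46·15 = 16560; W₄W₅ = 46·15·21 = 14490.
Length 3: W₁..W₃: k=1: 0+45264+48·41·46=135792; k=2: 47232+0+48·24·46=100224 → min 100224 | W₂..W₄: k=2: 0+16560+41·24·15=31320; k=3: 45264+0+41·46·15=73554 → min 31320 | W₃..W₅: k=3: 0+14490+24·46·21=37674; k=4: 16560+0+24·15·21=24120 → min 24120.
Length 4: W₁..W₄: k=1: 0+31320+48·41·15=60840; k=2: 47232+16560+48·24·15=81072; k=3: 100224+0+48·46·15=133344 → min 60840 | W₂..W₅: k=2: 0+24120+41·24·21=44784; k=3: 45264+14490+41·46·21=99360; k=4: 31320+0+41·15·21=44235 → min 44235.
Length 5: W₁..W₅: k=1: 0+44235+48·41·21=85563; k=2: 47232+24120+48·24·21=95544; k=3: 100224+14490+48·46·21=161082; k=4: 60840+0+48·15·21=75960 → min 75960.
Optimal order: ((W₁(W₂(W₃W₄)))W₅) with cost 75960.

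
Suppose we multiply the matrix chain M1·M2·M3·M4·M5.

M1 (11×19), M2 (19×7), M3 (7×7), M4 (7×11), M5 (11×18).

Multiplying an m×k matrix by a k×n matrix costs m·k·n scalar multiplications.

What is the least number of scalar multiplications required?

4774

Adjacent pairs: M1M2 = 11·19·7 = 1463; M2M3 = 19·7·7 = 931; M3M4 = 7·7·11 = 539; M4M5 = 7·11·18 = 1386.
Length 3: M1..M3: k=1: 0+931+11·19·7=2394; k=2: 1463+0+11·7·7=2002 → min 2002 | M2..M4: k=2: 0+539+19·7·11=2002; k=3: 931+0+19·7·11=2394 → min 2002 | M3..M5: k=3: 0+1386+7·7·18=2268; k=4: 539+0+7·11·18=1925 → min 1925.
Length 4: M1..M4: k=1: 0+2002+11·19·11=4301; k=2: 1463+539+11·7·11=2849; k=3: 2002+0+11·7·11=2849 → min 2849 | M2..M5: k=2: 0+1925+19·7·18=4319; k=3: 931+1386+19·7·18=4711; k=4: 2002+0+19·11·18=5764 → min 4319.
Length 5: M1..M5: k=1: 0+4319+11·19·18=8081; k=2: 1463+1925+11·7·18=4774; k=3: 2002+1386+11·7·18=4774; k=4: 2849+0+11·11·18=5027 → min 4774.
Optimal order: ((M1·M2)·((M3·M4)·M5)) with cost 4774.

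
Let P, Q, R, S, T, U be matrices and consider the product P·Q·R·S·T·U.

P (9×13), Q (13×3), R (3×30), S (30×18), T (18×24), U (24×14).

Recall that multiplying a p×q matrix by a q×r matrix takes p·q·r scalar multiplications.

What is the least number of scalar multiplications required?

4653

Adjacent pairs: PQ = 9·13·3 = 351; QR = 13·3·30 = 1170; RS = 3·30·18 = 1620; ST = 30·18·24 = 12960; TU = 18·24·14 = 6048.
Length 3: P..R: k=1: 0+1170+9·13·30=4680; k=2: 351+0+9·3·30=1161 → min 1161 | Q..S: k=2: 0+1620+13·3·18=2322; k=3: 1170+0+13·30·18=8190 → min 2322 | R..T: k=3: 0+12960+3·30·24=15120; k=4: 1620+0+3·18·24=2916 → min 2916 | S..U: k=4: 0+6048+30·18·14=13608; k=5: 12960+0+30·24·14=23040 → min 13608.
Length 4: P..S: k=1: 0+2322+9·13·18=4428; k=2: 351+1620+9·3·18=2457; k=3: 1161+0+9·30·18=6021 → min 2457 | Q..T: k=2: 0+2916+13·3·24=3852; k=3: 1170+12960+13·30·24=23490; k=4: 2322+0+13·18·24=7938 → min 3852 | R..U: k=3: 0+13608+3·30·14=14868; k=4: 1620+6048+3·18·14=8424; k=5: 2916+0+3·24·14=3924 → min 3924.
Length 5: P..T: k=1: 0+3852+9·13·24=6660; k=2: 351+2916+9·3·24=3915; k=3: 1161+12960+9·30·24=20601; k=4: 2457+0+9·18·24=6345 → min 3915 | Q..U: k=2: 0+3924+13·3·14=4470; k=3: 1170+13608+13·30·14=20238; k=4: 2322+6048+13·18·14=11646; k=5: 3852+0+13·24·14=8220 → min 4470.
Length 6: P..U: k=1: 0+4470+9·13·14=6108; k=2: 351+3924+9·3·14=4653; k=3: 1161+13608+9·30·14=18549; k=4: 2457+6048+9·18·14=10773; k=5: 3915+0+9·24·14=6939 → min 4653.
Optimal order: ((P·Q)·(((R·S)·T)·U)) with cost 4653.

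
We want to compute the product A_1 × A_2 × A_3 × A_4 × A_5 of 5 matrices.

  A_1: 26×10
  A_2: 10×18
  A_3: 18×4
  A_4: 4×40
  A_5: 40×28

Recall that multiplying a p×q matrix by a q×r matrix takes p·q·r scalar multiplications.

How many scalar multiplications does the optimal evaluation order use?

Adjacent pairs: A_1A_2 = 26·10·18 = 4680; A_2A_3 = 10·18·4 = 720; A_3A_4 = 18·4·40 = 2880; A_4A_5 = 4·40·28 = 4480.
Length 3: A_1..A_3: k=1: 0+720+26·10·4=1760; k=2: 4680+0+26·18·4=6552 → min 1760 | A_2..A_4: k=2: 0+2880+10·18·40=10080; k=3: 720+0+10·4·40=2320 → min 2320 | A_3..A_5: k=3: 0+4480+18·4·28=6496; k=4: 2880+0+18·40·28=23040 → min 6496.
Length 4: A_1..A_4: k=1: 0+2320+26·10·40=12720; k=2: 4680+2880+26·18·40=26280; k=3: 1760+0+26·4·40=5920 → min 5920 | A_2..A_5: k=2: 0+6496+10·18·28=11536; k=3: 720+4480+10·4·28=6320; k=4: 2320+0+10·40·28=13520 → min 6320.
Length 5: A_1..A_5: k=1: 0+6320+26·10·28=13600; k=2: 4680+6496+26·18·28=24280; k=3: 1760+4480+26·4·28=9152; k=4: 5920+0+26·40·28=35040 → min 9152.
Optimal order: ((A_1 × (A_2 × A_3)) × (A_4 × A_5)) with cost 9152.

9152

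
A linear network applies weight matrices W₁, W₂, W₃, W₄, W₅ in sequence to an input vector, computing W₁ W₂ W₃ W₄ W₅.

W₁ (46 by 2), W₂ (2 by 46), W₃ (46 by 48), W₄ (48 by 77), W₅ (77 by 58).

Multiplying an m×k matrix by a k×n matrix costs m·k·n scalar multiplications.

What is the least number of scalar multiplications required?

26076

Adjacent pairs: W₁W₂ = 46·2·46 = 4232; W₂W₃ = 2·46·48 = 4416; W₃W₄ = 46·48·77 = 170016; W₄W₅ = 48·77·58 = 214368.
Length 3: W₁..W₃: k=1: 0+4416+46·2·48=8832; k=2: 4232+0+46·46·48=105800 → min 8832 | W₂..W₄: k=2: 0+170016+2·46·77=177100; k=3: 4416+0+2·48·77=11808 → min 11808 | W₃..W₅: k=3: 0+214368+46·48·58=342432; k=4: 170016+0+46·77·58=375452 → min 342432.
Length 4: W₁..W₄: k=1: 0+11808+46·2·77=18892; k=2: 4232+170016+46·46·77=337180; k=3: 8832+0+46·48·77=178848 → min 18892 | W₂..W₅: k=2: 0+342432+2·46·58=347768; k=3: 4416+214368+2·48·58=224352; k=4: 11808+0+2·77·58=20740 → min 20740.
Length 5: W₁..W₅: k=1: 0+20740+46·2·58=26076; k=2: 4232+342432+46·46·58=469392; k=3: 8832+214368+46·48·58=351264; k=4: 18892+0+46·77·58=224328 → min 26076.
Optimal order: (W₁ (((W₂ W₃) W₄) W₅)) with cost 26076.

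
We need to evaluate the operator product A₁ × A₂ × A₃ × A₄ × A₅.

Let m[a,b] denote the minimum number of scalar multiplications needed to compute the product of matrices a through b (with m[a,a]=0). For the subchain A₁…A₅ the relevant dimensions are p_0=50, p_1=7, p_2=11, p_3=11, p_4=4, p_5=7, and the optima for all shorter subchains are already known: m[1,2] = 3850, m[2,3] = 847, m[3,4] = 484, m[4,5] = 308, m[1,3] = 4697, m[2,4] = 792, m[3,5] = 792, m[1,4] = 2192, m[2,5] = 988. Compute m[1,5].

m[1,5] = min over k∈[1,4] of m[1,k]+m[k+1,5]+p_{0}·p_k·p_{5}.
k=1: 0 + 988 + 50·7·7 = 3438; k=2: 3850 + 792 + 50·11·7 = 8492; k=3: 4697 + 308 + 50·11·7 = 8855; k=4: 2192 + 0 + 50·4·7 = 3592.
Minimum: 3438 at k=1.

3438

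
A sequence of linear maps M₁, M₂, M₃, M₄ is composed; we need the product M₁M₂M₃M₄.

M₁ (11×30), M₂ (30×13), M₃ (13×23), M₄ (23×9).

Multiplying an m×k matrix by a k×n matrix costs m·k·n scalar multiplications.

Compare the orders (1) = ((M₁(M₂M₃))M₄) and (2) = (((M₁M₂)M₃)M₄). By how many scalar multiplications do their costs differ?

8981

Order (1) = ((M₁(M₂M₃))M₄): (M₂M₃): 30×13 by 13×23 → 30×23, cost 30·13·23 = 8970; (M₁(M₂M₃)): 11×30 by 30×23 → 11×23, cost 11·30·23 = 7590; cumulative 16560; ((M₁(M₂M₃))M₄): 11×23 by 23×9 → 11×9, cost 11·23·9 = 2277; cumulative 18837. Total 18837.
Order (2) = (((M₁M₂)M₃)M₄): (M₁M₂): 11×30 by 30×13 → 11×13, cost 11·30·13 = 4290; ((M₁M₂)M₃): 11×13 by 13×23 → 11×23, cost 11·13·23 = 3289; cumulative 7579; (((M₁M₂)M₃)M₄): 11×23 by 23×9 → 11×9, cost 11·23·9 = 2277; cumulative 9856. Total 9856.
Difference: |18837 − 9856| = 8981.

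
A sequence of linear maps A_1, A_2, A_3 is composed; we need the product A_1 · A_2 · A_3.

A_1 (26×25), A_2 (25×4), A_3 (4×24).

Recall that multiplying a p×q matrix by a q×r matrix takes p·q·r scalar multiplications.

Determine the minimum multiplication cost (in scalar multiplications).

Order (A_1 · (A_2 · A_3)): (A_2 · A_3): 25×4 by 4×24 → 25×24, cost 25·4·24 = 2400; (A_1 · (A_2 · A_3)): 26×25 by 25×24 → 26×24, cost 26·25·24 = 15600; cumulative 18000. Total 18000.
Order ((A_1 · A_2) · A_3): (A_1 · A_2): 26×25 by 25×4 → 26×4, cost 26·25·4 = 2600; ((A_1 · A_2) · A_3): 26×4 by 4×24 → 26×24, cost 26·4·24 = 2496; cumulative 5096. Total 5096.
Minimum: 5096.

5096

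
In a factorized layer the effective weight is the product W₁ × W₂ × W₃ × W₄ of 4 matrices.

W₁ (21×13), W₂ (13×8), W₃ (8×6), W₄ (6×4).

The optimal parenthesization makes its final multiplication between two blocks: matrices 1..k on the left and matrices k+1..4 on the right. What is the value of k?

1

Adjacent pairs: W₁W₂ = 21·13·8 = 2184; W₂W₃ = 13·8·6 = 624; W₃W₄ = 8·6·4 = 192.
Length 3: W₁..W₃: k=1: 0+624+21·13·6=2262; k=2: 2184+0+21·8·6=3192 → min 2262 | W₂..W₄: k=2: 0+192+13·8·4=608; k=3: 624+0+13·6·4=936 → min 608.
Top-level splits: k=1: (W₁..W₁)·(W₂..W₄) → 0+608+21·13·4 = 1700; k=2: (W₁..W₂)·(W₃..W₄) → 2184+192+21·8·4 = 3048; k=3: (W₁..W₃)·(W₄..W₄) → 2262+0+21·6·4 = 2766.
Best split is after W₁, i.e. k = 1.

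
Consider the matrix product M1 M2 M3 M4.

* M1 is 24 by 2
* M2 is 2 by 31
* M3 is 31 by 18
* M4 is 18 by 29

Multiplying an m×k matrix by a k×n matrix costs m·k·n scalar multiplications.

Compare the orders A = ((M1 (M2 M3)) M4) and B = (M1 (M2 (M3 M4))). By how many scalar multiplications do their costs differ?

Order A = ((M1 (M2 M3)) M4): (M2 M3): 2×31 by 31×18 → 2×18, cost 2·31·18 = 1116; (M1 (M2 M3)): 24×2 by 2×18 → 24×18, cost 24·2·18 = 864; cumulative 1980; ((M1 (M2 M3)) M4): 24×18 by 18×29 → 24×29, cost 24·18·29 = 12528; cumulative 14508. Total 14508.
Order B = (M1 (M2 (M3 M4))): (M3 M4): 31×18 by 18×29 → 31×29, cost 31·18·29 = 16182; (M2 (M3 M4)): 2×31 by 31×29 → 2×29, cost 2·31·29 = 1798; cumulative 17980; (M1 (M2 (M3 M4))): 24×2 by 2×29 → 24×29, cost 24·2·29 = 1392; cumulative 19372. Total 19372.
Difference: |14508 − 19372| = 4864.

4864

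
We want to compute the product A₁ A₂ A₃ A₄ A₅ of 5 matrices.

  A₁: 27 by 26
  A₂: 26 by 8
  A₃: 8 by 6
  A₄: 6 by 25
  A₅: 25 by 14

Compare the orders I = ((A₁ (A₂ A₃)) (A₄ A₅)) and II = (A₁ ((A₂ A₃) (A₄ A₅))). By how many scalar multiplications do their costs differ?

5532

Order I = ((A₁ (A₂ A₃)) (A₄ A₅)): (A₂ A₃): 26×8 by 8×6 → 26×6, cost 26·8·6 = 1248; (A₁ (A₂ A₃)): 27×26 by 26×6 → 27×6, cost 27·26·6 = 4212; cumulative 5460; (A₄ A₅): 6×25 by 25×14 → 6×14, cost 6·25·14 = 2100; ((A₁ (A₂ A₃)) (A₄ A₅)): 27×6 by 6×14 → 27×14, cost 27·6·14 = 2268; cumulative 9828. Total 9828.
Order II = (A₁ ((A₂ A₃) (A₄ A₅))): (A₂ A₃): 26×8 by 8×6 → 26×6, cost 26·8·6 = 1248; (A₄ A₅): 6×25 by 25×14 → 6×14, cost 6·25·14 = 2100; ((A₂ A₃) (A₄ A₅)): 26×6 by 6×14 → 26×14, cost 26·6·14 = 2184; cumulative 5532; (A₁ ((A₂ A₃) (A₄ A₅))): 27×26 by 26×14 → 27×14, cost 27·26·14 = 9828; cumulative 15360. Total 15360.
Difference: |9828 − 15360| = 5532.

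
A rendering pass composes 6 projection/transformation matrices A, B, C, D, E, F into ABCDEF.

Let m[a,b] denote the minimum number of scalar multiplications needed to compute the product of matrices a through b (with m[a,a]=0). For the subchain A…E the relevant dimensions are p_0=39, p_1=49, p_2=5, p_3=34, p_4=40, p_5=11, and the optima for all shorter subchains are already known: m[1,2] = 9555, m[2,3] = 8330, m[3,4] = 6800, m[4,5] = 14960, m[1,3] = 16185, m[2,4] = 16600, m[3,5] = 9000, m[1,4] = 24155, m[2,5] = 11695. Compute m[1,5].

m[1,5] = min over k∈[1,4] of m[1,k]+m[k+1,5]+p_{0}·p_k·p_{5}.
k=1: 0 + 11695 + 39·49·11 = 32716; k=2: 9555 + 9000 + 39·5·11 = 20700; k=3: 16185 + 14960 + 39·34·11 = 45731; k=4: 24155 + 0 + 39·40·11 = 41315.
Minimum: 20700 at k=2.

20700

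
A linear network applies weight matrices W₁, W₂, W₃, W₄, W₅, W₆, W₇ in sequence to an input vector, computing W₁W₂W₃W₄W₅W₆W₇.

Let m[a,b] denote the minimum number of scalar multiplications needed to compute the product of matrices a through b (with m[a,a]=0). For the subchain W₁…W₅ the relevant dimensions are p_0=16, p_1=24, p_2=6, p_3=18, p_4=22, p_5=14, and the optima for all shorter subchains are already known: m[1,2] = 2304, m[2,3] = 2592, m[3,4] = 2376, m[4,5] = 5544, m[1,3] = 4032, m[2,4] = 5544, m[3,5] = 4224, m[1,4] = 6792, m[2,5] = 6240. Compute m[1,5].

m[1,5] = min over k∈[1,4] of m[1,k]+m[k+1,5]+p_{0}·p_k·p_{5}.
k=1: 0 + 6240 + 16·24·14 = 11616; k=2: 2304 + 4224 + 16·6·14 = 7872; k=3: 4032 + 5544 + 16·18·14 = 13608; k=4: 6792 + 0 + 16·22·14 = 11720.
Minimum: 7872 at k=2.

7872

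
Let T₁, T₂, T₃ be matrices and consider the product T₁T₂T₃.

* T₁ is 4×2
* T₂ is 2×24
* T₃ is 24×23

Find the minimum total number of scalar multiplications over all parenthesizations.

1288

Order (T₁(T₂T₃)): (T₂T₃): 2×24 by 24×23 → 2×23, cost 2·24·23 = 1104; (T₁(T₂T₃)): 4×2 by 2×23 → 4×23, cost 4·2·23 = 184; cumulative 1288. Total 1288.
Order ((T₁T₂)T₃): (T₁T₂): 4×2 by 2×24 → 4×24, cost 4·2·24 = 192; ((T₁T₂)T₃): 4×24 by 24×23 → 4×23, cost 4·24·23 = 2208; cumulative 2400. Total 2400.
Minimum: 1288.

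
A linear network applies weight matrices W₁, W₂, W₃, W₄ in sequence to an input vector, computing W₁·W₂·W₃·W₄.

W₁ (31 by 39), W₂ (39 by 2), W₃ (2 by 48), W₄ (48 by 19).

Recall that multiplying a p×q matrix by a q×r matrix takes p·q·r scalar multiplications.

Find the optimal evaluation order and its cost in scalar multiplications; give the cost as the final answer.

5420

Adjacent pairs: W₁W₂ = 31·39·2 = 2418; W₂W₃ = 39·2·48 = 3744; W₃W₄ = 2·48·19 = 1824.
Length 3: W₁..W₃: k=1: 0+3744+31·39·48=61776; k=2: 2418+0+31·2·48=5394 → min 5394 | W₂..W₄: k=2: 0+1824+39·2·19=3306; k=3: 3744+0+39·48·19=39312 → min 3306.
Length 4: W₁..W₄: k=1: 0+3306+31·39·19=26277; k=2: 2418+1824+31·2·19=5420; k=3: 5394+0+31·48·19=33666 → min 5420.
Optimal parenthesization: ((W₁·W₂)·(W₃·W₄)) with cost 5420.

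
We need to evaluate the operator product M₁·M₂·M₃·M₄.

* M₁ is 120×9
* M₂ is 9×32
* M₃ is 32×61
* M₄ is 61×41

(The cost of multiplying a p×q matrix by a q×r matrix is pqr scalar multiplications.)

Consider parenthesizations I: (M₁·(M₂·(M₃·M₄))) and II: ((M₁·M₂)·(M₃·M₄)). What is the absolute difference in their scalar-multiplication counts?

Order I = (M₁·(M₂·(M₃·M₄))): (M₃·M₄): 32×61 by 61×41 → 32×41, cost 32·61·41 = 80032; (M₂·(M₃·M₄)): 9×32 by 32×41 → 9×41, cost 9·32·41 = 11808; cumulative 91840; (M₁·(M₂·(M₃·M₄))): 120×9 by 9×41 → 120×41, cost 120·9·41 = 44280; cumulative 136120. Total 136120.
Order II = ((M₁·M₂)·(M₃·M₄)): (M₁·M₂): 120×9 by 9×32 → 120×32, cost 120·9·32 = 34560; (M₃·M₄): 32×61 by 61×41 → 32×41, cost 32·61·41 = 80032; ((M₁·M₂)·(M₃·M₄)): 120×32 by 32×41 → 120×41, cost 120·32·41 = 157440; cumulative 272032. Total 272032.
Difference: |136120 − 272032| = 135912.

135912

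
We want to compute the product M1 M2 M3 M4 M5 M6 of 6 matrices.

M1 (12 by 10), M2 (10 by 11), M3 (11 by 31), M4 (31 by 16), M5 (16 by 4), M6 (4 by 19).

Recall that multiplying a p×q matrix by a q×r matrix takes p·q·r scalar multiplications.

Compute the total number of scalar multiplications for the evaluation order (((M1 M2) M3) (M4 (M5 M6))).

23120

(M1 M2): 12×10 by 10×11 → 12×11, cost 12·10·11 = 1320
((M1 M2) M3): 12×11 by 11×31 → 12×31, cost 12·11·31 = 4092; cumulative 5412
(M5 M6): 16×4 by 4×19 → 16×19, cost 16·4·19 = 1216
(M4 (M5 M6)): 31×16 by 16×19 → 31×19, cost 31·16·19 = 9424; cumulative 10640
(((M1 M2) M3) (M4 (M5 M6))): 12×31 by 31×19 → 12×19, cost 12·31·19 = 7068; cumulative 23120
Total: 23120 scalar multiplications.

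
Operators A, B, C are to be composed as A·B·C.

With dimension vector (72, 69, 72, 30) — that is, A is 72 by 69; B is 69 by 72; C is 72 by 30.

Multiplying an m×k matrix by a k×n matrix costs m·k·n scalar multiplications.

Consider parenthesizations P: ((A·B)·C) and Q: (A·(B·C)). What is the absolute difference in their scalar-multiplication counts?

215136

Order P = ((A·B)·C): (A·B): 72×69 by 69×72 → 72×72, cost 72·69·72 = 357696; ((A·B)·C): 72×72 by 72×30 → 72×30, cost 72·72·30 = 155520; cumulative 513216. Total 513216.
Order Q = (A·(B·C)): (B·C): 69×72 by 72×30 → 69×30, cost 69·72·30 = 149040; (A·(B·C)): 72×69 by 69×30 → 72×30, cost 72·69·30 = 149040; cumulative 298080. Total 298080.
Difference: |513216 − 298080| = 215136.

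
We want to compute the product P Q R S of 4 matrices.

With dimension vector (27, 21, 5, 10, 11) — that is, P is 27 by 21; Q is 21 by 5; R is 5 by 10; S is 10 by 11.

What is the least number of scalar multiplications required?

4870

Adjacent pairs: PQ = 27·21·5 = 2835; QR = 21·5·10 = 1050; RS = 5·10·11 = 550.
Length 3: P..R: k=1: 0+1050+27·21·10=6720; k=2: 2835+0+27·5·10=4185 → min 4185 | Q..S: k=2: 0+550+21·5·11=1705; k=3: 1050+0+21·10·11=3360 → min 1705.
Length 4: P..S: k=1: 0+1705+27·21·11=7942; k=2: 2835+550+27·5·11=4870; k=3: 4185+0+27·10·11=7155 → min 4870.
Optimal order: ((P Q) (R S)) with cost 4870.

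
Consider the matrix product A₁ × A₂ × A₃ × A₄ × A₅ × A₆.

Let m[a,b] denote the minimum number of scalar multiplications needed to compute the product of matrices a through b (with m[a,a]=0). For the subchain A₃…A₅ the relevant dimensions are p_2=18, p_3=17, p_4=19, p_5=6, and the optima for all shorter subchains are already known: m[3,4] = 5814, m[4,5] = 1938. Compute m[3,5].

m[3,5] = min over k∈[3,4] of m[3,k]+m[k+1,5]+p_{2}·p_k·p_{5}.
k=3: 0 + 1938 + 18·17·6 = 3774; k=4: 5814 + 0 + 18·19·6 = 7866.
Minimum: 3774 at k=3.

3774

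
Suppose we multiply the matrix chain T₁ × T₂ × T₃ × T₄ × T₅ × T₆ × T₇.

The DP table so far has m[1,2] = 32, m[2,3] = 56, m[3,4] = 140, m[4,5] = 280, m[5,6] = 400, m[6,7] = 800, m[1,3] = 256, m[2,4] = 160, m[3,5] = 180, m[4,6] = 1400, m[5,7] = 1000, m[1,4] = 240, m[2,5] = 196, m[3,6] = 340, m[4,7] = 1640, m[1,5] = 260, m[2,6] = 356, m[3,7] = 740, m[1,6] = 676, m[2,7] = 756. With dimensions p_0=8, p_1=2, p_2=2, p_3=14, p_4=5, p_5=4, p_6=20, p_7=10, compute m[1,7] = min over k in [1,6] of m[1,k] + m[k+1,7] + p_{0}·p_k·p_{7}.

916

m[1,7] = min over k∈[1,6] of m[1,k]+m[k+1,7]+p_{0}·p_k·p_{7}.
k=1: 0 + 756 + 8·2·10 = 916; k=2: 32 + 740 + 8·2·10 = 932; k=3: 256 + 1640 + 8·14·10 = 3016; k=4: 240 + 1000 + 8·5·10 = 1640; k=5: 260 + 800 + 8·4·10 = 1380; k=6: 676 + 0 + 8·20·10 = 2276.
Minimum: 916 at k=1.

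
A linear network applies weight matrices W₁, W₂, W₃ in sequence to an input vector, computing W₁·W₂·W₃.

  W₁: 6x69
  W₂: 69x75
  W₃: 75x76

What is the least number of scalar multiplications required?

Order (W₁·(W₂·W₃)): (W₂·W₃): 69×75 by 75×76 → 69×76, cost 69·75·76 = 393300; (W₁·(W₂·W₃)): 6×69 by 69×76 → 6×76, cost 6·69·76 = 31464; cumulative 424764. Total 424764.
Order ((W₁·W₂)·W₃): (W₁·W₂): 6×69 by 69×75 → 6×75, cost 6·69·75 = 31050; ((W₁·W₂)·W₃): 6×75 by 75×76 → 6×76, cost 6·75·76 = 34200; cumulative 65250. Total 65250.
Minimum: 65250.

65250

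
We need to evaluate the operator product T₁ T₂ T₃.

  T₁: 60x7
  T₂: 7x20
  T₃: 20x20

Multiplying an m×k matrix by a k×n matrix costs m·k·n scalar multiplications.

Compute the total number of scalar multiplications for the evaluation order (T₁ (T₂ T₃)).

(T₂ T₃): 7×20 by 20×20 → 7×20, cost 7·20·20 = 2800
(T₁ (T₂ T₃)): 60×7 by 7×20 → 60×20, cost 60·7·20 = 8400; cumulative 11200
Total: 11200 scalar multiplications.

11200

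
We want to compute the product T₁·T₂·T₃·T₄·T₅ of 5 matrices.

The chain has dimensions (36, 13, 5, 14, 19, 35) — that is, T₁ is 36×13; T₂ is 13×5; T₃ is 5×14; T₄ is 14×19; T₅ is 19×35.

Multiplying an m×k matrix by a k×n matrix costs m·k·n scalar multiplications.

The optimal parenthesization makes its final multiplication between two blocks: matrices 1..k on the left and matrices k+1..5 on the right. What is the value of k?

2

Adjacent pairs: T₁T₂ = 36·13·5 = 2340; T₂T₃ = 13·5·14 = 910; T₃T₄ = 5·14·19 = 1330; T₄T₅ = 14·19·35 = 9310.
Length 3: T₁..T₃: k=1: 0+910+36·13·14=7462; k=2: 2340+0+36·5·14=4860 → min 4860 | T₂..T₄: k=2: 0+1330+13·5·19=2565; k=3: 910+0+13·14·19=4368 → min 2565 | T₃..T₅: k=3: 0+9310+5·14·35=11760; k=4: 1330+0+5·19·35=4655 → min 4655.
Length 4: T₁..T₄: k=1: 0+2565+36·13·19=11457; k=2: 2340+1330+36·5·19=7090; k=3: 4860+0+36·14·19=14436 → min 7090 | T₂..T₅: k=2: 0+4655+13·5·35=6930; k=3: 910+9310+13·14·35=16590; k=4: 2565+0+13·19·35=11210 → min 6930.
Top-level splits: k=1: (T₁..T₁)·(T₂..T₅) → 0+6930+36·13·35 = 23310; k=2: (T₁..T₂)·(T₃..T₅) → 2340+4655+36·5·35 = 13295; k=3: (T₁..T₃)·(T₄..T₅) → 4860+9310+36·14·35 = 31810; k=4: (T₁..T₄)·(T₅..T₅) → 7090+0+36·19·35 = 31030.
Best split is after T₂, i.e. k = 2.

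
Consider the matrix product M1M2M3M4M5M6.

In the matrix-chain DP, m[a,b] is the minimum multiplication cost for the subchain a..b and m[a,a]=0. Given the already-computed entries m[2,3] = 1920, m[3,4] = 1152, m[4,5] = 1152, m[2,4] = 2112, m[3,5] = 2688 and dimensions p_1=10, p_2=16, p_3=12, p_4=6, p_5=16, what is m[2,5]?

3072

m[2,5] = min over k∈[2,4] of m[2,k]+m[k+1,5]+p_{1}·p_k·p_{5}.
k=2: 0 + 2688 + 10·16·16 = 5248; k=3: 1920 + 1152 + 10·12·16 = 4992; k=4: 2112 + 0 + 10·6·16 = 3072.
Minimum: 3072 at k=4.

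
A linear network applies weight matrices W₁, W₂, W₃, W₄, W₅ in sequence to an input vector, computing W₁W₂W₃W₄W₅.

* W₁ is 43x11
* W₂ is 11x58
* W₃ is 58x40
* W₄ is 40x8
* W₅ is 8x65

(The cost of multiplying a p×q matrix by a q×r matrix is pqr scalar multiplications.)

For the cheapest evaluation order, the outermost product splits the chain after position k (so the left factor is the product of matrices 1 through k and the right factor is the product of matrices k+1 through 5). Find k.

Adjacent pairs: W₁W₂ = 43·11·58 = 27434; W₂W₃ = 11·58·40 = 25520; W₃W₄ = 58·40·8 = 18560; W₄W₅ = 40·8·65 = 20800.
Length 3: W₁..W₃: k=1: 0+25520+43·11·40=44440; k=2: 27434+0+43·58·40=127194 → min 44440 | W₂..W₄: k=2: 0+18560+11·58·8=23664; k=3: 25520+0+11·40·8=29040 → min 23664 | W₃..W₅: k=3: 0+20800+58·40·65=171600; k=4: 18560+0+58·8·65=48720 → min 48720.
Length 4: W₁..W₄: k=1: 0+23664+43·11·8=27448; k=2: 27434+18560+43·58·8=65946; k=3: 44440+0+43·40·8=58200 → min 27448 | W₂..W₅: k=2: 0+48720+11·58·65=90190; k=3: 25520+20800+11·40·65=74920; k=4: 23664+0+11·8·65=29384 → min 29384.
Top-level splits: k=1: (W₁..W₁)·(W₂..W₅) → 0+29384+43·11·65 = 60129; k=2: (W₁..W₂)·(W₃..W₅) → 27434+48720+43·58·65 = 238264; k=3: (W₁..W₃)·(W₄..W₅) → 44440+20800+43·40·65 = 177040; k=4: (W₁..W₄)·(W₅..W₅) → 27448+0+43·8·65 = 49808.
Best split is after W₄, i.e. k = 4.

4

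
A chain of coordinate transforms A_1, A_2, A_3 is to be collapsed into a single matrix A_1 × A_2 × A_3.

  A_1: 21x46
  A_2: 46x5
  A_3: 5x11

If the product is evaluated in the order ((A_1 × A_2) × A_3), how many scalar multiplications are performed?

(A_1 × A_2): 21×46 by 46×5 → 21×5, cost 21·46·5 = 4830
((A_1 × A_2) × A_3): 21×5 by 5×11 → 21×11, cost 21·5·11 = 1155; cumulative 5985
Total: 5985 scalar multiplications.

5985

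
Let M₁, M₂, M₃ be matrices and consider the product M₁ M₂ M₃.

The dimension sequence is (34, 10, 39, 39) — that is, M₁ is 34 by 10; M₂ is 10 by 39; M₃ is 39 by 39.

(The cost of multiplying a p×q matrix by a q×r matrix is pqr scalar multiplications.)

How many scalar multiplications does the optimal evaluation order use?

Order (M₁ (M₂ M₃)): (M₂ M₃): 10×39 by 39×39 → 10×39, cost 10·39·39 = 15210; (M₁ (M₂ M₃)): 34×10 by 10×39 → 34×39, cost 34·10·39 = 13260; cumulative 28470. Total 28470.
Order ((M₁ M₂) M₃): (M₁ M₂): 34×10 by 10×39 → 34×39, cost 34·10·39 = 13260; ((M₁ M₂) M₃): 34×39 by 39×39 → 34×39, cost 34·39·39 = 51714; cumulative 64974. Total 64974.
Minimum: 28470.

28470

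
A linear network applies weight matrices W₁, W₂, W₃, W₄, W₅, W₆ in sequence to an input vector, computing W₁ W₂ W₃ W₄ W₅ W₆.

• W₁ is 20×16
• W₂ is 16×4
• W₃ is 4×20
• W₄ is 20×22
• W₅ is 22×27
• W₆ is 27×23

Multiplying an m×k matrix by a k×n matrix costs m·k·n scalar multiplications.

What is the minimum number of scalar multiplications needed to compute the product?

9740

Adjacent pairs: W₁W₂ = 20·16·4 = 1280; W₂W₃ = 16·4·20 = 1280; W₃W₄ = 4·20·22 = 1760; W₄W₅ = 20·22·27 = 11880; W₅W₆ = 22·27·23 = 13662.
Length 3: W₁..W₃: k=1: 0+1280+20·16·20=7680; k=2: 1280+0+20·4·20=2880 → min 2880 | W₂..W₄: k=2: 0+1760+16·4·22=3168; k=3: 1280+0+16·20·22=8320 → min 3168 | W₃..W₅: k=3: 0+11880+4·20·27=14040; k=4: 1760+0+4·22·27=4136 → min 4136 | W₄..W₆: k=4: 0+13662+20·22·23=23782; k=5: 11880+0+20·27·23=24300 → min 23782.
Length 4: W₁..W₄: k=1: 0+3168+20·16·22=10208; k=2: 1280+1760+20·4·22=4800; k=3: 2880+0+20·20·22=11680 → min 4800 | W₂..W₅: k=2: 0+4136+16·4·27=5864; k=3: 1280+11880+16·20·27=21800; k=4: 3168+0+16·22·27=12672 → min 5864 | W₃..W₆: k=3: 0+23782+4·20·23=25622; k=4: 1760+13662+4·22·23=17446; k=5: 4136+0+4·27·23=6620 → min 6620.
Length 5: W₁..W₅: k=1: 0+5864+20·16·27=14504; k=2: 1280+4136+20·4·27=7576; k=3: 2880+11880+20·20·27=25560; k=4: 4800+0+20·22·27=16680 → min 7576 | W₂..W₆: k=2: 0+6620+16·4·23=8092; k=3: 1280+23782+16·20·23=32422; k=4: 3168+13662+16·22·23=24926; k=5: 5864+0+16·27·23=15800 → min 8092.
Length 6: W₁..W₆: k=1: 0+8092+20·16·23=15452; k=2: 1280+6620+20·4·23=9740; k=3: 2880+23782+20·20·23=35862; k=4: 4800+13662+20·22·23=28582; k=5: 7576+0+20·27·23=19996 → min 9740.
Optimal order: ((W₁ W₂) (((W₃ W₄) W₅) W₆)) with cost 9740.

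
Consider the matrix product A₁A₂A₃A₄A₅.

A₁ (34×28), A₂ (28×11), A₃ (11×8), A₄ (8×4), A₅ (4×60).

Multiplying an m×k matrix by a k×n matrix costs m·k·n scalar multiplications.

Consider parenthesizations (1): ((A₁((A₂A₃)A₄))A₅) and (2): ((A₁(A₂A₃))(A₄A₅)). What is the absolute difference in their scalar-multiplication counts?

12992

Order (1) = ((A₁((A₂A₃)A₄))A₅): (A₂A₃): 28×11 by 11×8 → 28×8, cost 28·11·8 = 2464; ((A₂A₃)A₄): 28×8 by 8×4 → 28×4, cost 28·8·4 = 896; cumulative 3360; (A₁((A₂A₃)A₄)): 34×28 by 28×4 → 34×4, cost 34·28·4 = 3808; cumulative 7168; ((A₁((A₂A₃)A₄))A₅): 34×4 by 4×60 → 34×60, cost 34·4·60 = 8160; cumulative 15328. Total 15328.
Order (2) = ((A₁(A₂A₃))(A₄A₅)): (A₂A₃): 28×11 by 11×8 → 28×8, cost 28·11·8 = 2464; (A₁(A₂A₃)): 34×28 by 28×8 → 34×8, cost 34·28·8 = 7616; cumulative 10080; (A₄A₅): 8×4 by 4×60 → 8×60, cost 8·4·60 = 1920; ((A₁(A₂A₃))(A₄A₅)): 34×8 by 8×60 → 34×60, cost 34·8·60 = 16320; cumulative 28320. Total 28320.
Difference: |15328 − 28320| = 12992.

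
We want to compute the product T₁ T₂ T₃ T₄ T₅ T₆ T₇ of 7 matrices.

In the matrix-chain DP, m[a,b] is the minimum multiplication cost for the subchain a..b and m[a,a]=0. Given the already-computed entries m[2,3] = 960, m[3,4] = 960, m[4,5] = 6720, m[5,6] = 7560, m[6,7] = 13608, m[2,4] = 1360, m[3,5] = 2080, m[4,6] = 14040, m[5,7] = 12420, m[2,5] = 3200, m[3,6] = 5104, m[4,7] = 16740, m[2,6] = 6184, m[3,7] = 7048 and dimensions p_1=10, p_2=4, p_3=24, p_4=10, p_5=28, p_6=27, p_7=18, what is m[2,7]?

m[2,7] = min over k∈[2,6] of m[2,k]+m[k+1,7]+p_{1}·p_k·p_{7}.
k=2: 0 + 7048 + 10·4·18 = 7768; k=3: 960 + 16740 + 10·24·18 = 22020; k=4: 1360 + 12420 + 10·10·18 = 15580; k=5: 3200 + 13608 + 10·28·18 = 21848; k=6: 6184 + 0 + 10·27·18 = 11044.
Minimum: 7768 at k=2.

7768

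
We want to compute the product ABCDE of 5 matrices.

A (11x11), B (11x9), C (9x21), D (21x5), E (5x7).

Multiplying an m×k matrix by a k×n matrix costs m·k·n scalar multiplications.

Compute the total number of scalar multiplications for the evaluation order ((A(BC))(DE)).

(BC): 11×9 by 9×21 → 11×21, cost 11·9·21 = 2079
(A(BC)): 11×11 by 11×21 → 11×21, cost 11·11·21 = 2541; cumulative 4620
(DE): 21×5 by 5×7 → 21×7, cost 21·5·7 = 735
((A(BC))(DE)): 11×21 by 21×7 → 11×7, cost 11·21·7 = 1617; cumulative 6972
Total: 6972 scalar multiplications.

6972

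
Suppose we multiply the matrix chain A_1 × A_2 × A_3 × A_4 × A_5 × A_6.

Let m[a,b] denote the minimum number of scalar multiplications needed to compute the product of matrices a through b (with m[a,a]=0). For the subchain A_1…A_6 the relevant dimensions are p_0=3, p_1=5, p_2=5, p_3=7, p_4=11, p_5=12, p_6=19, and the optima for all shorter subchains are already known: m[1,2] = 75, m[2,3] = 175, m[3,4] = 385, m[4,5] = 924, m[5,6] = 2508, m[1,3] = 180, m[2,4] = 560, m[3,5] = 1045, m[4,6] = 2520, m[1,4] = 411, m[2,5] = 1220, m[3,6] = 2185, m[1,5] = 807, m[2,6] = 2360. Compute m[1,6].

1491

m[1,6] = min over k∈[1,5] of m[1,k]+m[k+1,6]+p_{0}·p_k·p_{6}.
k=1: 0 + 2360 + 3·5·19 = 2645; k=2: 75 + 2185 + 3·5·19 = 2545; k=3: 180 + 2520 + 3·7·19 = 3099; k=4: 411 + 2508 + 3·11·19 = 3546; k=5: 807 + 0 + 3·12·19 = 1491.
Minimum: 1491 at k=5.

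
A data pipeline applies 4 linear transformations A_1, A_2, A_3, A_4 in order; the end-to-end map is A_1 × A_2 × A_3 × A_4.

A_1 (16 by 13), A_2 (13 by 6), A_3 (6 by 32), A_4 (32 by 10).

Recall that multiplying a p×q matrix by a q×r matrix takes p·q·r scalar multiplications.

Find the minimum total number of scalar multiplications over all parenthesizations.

4128

Adjacent pairs: A_1A_2 = 16·13·6 = 1248; A_2A_3 = 13·6·32 = 2496; A_3A_4 = 6·32·10 = 1920.
Length 3: A_1..A_3: k=1: 0+2496+16·13·32=9152; k=2: 1248+0+16·6·32=4320 → min 4320 | A_2..A_4: k=2: 0+1920+13·6·10=2700; k=3: 2496+0+13·32·10=6656 → min 2700.
Length 4: A_1..A_4: k=1: 0+2700+16·13·10=4780; k=2: 1248+1920+16·6·10=4128; k=3: 4320+0+16·32·10=9440 → min 4128.
Optimal order: ((A_1 × A_2) × (A_3 × A_4)) with cost 4128.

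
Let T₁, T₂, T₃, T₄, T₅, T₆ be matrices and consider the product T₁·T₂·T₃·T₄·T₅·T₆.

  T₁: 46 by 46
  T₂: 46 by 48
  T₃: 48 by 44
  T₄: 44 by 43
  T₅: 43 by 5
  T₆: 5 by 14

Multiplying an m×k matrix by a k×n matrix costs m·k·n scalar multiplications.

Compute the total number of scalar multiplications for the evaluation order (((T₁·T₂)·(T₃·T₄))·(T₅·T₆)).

(T₁·T₂): 46×46 by 46×48 → 46×48, cost 46·46·48 = 101568
(T₃·T₄): 48×44 by 44×43 → 48×43, cost 48·44·43 = 90816
((T₁·T₂)·(T₃·T₄)): 46×48 by 48×43 → 46×43, cost 46·48·43 = 94944; cumulative 287328
(T₅·T₆): 43×5 by 5×14 → 43×14, cost 43·5·14 = 3010
(((T₁·T₂)·(T₃·T₄))·(T₅·T₆)): 46×43 by 43×14 → 46×14, cost 46·43·14 = 27692; cumulative 318030
Total: 318030 scalar multiplications.

318030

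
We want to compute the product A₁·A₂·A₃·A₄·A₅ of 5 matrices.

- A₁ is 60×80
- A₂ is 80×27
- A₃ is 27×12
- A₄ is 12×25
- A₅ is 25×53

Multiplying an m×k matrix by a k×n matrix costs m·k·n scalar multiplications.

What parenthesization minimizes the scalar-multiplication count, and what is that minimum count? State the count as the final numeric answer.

137580

Adjacent pairs: A₁A₂ = 60·80·27 = 129600; A₂A₃ = 80·27·12 = 25920; A₃A₄ = 27·12·25 = 8100; A₄A₅ = 12·25·53 = 15900.
Length 3: A₁..A₃: k=1: 0+25920+60·80·12=83520; k=2: 129600+0+60·27·12=149040 → min 83520 | A₂..A₄: k=2: 0+8100+80·27·25=62100; k=3: 25920+0+80·12·25=49920 → min 49920 | A₃..A₅: k=3: 0+15900+27·12·53=33072; k=4: 8100+0+27·25·53=43875 → min 33072.
Length 4: A₁..A₄: k=1: 0+49920+60·80·25=169920; k=2: 129600+8100+60·27·25=178200; k=3: 83520+0+60·12·25=101520 → min 101520 | A₂..A₅: k=2: 0+33072+80·27·53=147552; k=3: 25920+15900+80·12·53=92700; k=4: 49920+0+80·25·53=155920 → min 92700.
Length 5: A₁..A₅: k=1: 0+92700+60·80·53=347100; k=2: 129600+33072+60·27·53=248532; k=3: 83520+15900+60·12·53=137580; k=4: 101520+0+60·25·53=181020 → min 137580.
Optimal parenthesization: ((A₁·(A₂·A₃))·(A₄·A₅)) with cost 137580.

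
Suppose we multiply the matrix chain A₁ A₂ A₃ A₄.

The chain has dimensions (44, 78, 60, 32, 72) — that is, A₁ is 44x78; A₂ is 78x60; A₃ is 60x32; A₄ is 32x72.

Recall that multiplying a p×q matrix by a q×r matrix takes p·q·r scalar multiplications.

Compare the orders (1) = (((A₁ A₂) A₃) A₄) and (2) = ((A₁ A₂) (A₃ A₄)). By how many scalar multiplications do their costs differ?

Order (1) = (((A₁ A₂) A₃) A₄): (A₁ A₂): 44×78 by 78×60 → 44×60, cost 44·78·60 = 205920; ((A₁ A₂) A₃): 44×60 by 60×32 → 44×32, cost 44·60·32 = 84480; cumulative 290400; (((A₁ A₂) A₃) A₄): 44×32 by 32×72 → 44×72, cost 44·32·72 = 101376; cumulative 391776. Total 391776.
Order (2) = ((A₁ A₂) (A₃ A₄)): (A₁ A₂): 44×78 by 78×60 → 44×60, cost 44·78·60 = 205920; (A₃ A₄): 60×32 by 32×72 → 60×72, cost 60·32·72 = 138240; ((A₁ A₂) (A₃ A₄)): 44×60 by 60×72 → 44×72, cost 44·60·72 = 190080; cumulative 534240. Total 534240.
Difference: |391776 − 534240| = 142464.

142464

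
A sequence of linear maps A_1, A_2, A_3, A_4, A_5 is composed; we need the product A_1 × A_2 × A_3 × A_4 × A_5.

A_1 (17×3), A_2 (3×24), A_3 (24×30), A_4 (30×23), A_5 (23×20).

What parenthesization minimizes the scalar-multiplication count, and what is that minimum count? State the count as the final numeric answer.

6630

Adjacent pairs: A_1A_2 = 17·3·24 = 1224; A_2A_3 = 3·24·30 = 2160; A_3A_4 = 24·30·23 = 16560; A_4A_5 = 30·23·20 = 13800.
Length 3: A_1..A_3: k=1: 0+2160+17·3·30=3690; k=2: 1224+0+17·24·30=13464 → min 3690 | A_2..A_4: k=2: 0+16560+3·24·23=18216; k=3: 2160+0+3·30·23=4230 → min 4230 | A_3..A_5: k=3: 0+13800+24·30·20=28200; k=4: 16560+0+24·23·20=27600 → min 27600.
Length 4: A_1..A_4: k=1: 0+4230+17·3·23=5403; k=2: 1224+16560+17·24·23=27168; k=3: 3690+0+17·30·23=15420 → min 5403 | A_2..A_5: k=2: 0+27600+3·24·20=29040; k=3: 2160+13800+3·30·20=17760; k=4: 4230+0+3·23·20=5610 → min 5610.
Length 5: A_1..A_5: k=1: 0+5610+17·3·20=6630; k=2: 1224+27600+17·24·20=36984; k=3: 3690+13800+17·30·20=27690; k=4: 5403+0+17·23·20=13223 → min 6630.
Optimal parenthesization: (A_1 × (((A_2 × A_3) × A_4) × A_5)) with cost 6630.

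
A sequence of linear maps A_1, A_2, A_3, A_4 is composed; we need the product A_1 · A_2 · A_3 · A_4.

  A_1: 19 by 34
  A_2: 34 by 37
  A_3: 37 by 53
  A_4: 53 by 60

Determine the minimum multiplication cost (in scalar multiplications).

121581

Adjacent pairs: A_1A_2 = 19·34·37 = 23902; A_2A_3 = 34·37·53 = 66674; A_3A_4 = 37·53·60 = 117660.
Length 3: A_1..A_3: k=1: 0+66674+19·34·53=100912; k=2: 23902+0+19·37·53=61161 → min 61161 | A_2..A_4: k=2: 0+117660+34·37·60=193140; k=3: 66674+0+34·53·60=174794 → min 174794.
Length 4: A_1..A_4: k=1: 0+174794+19·34·60=213554; k=2: 23902+117660+19·37·60=183742; k=3: 61161+0+19·53·60=121581 → min 121581.
Optimal order: (((A_1 · A_2) · A_3) · A_4) with cost 121581.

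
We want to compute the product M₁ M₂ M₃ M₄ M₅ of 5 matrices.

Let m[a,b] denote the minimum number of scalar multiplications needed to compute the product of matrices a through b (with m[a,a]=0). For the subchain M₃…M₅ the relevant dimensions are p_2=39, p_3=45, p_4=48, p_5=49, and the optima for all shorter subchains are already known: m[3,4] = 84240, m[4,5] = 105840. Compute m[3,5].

175968

m[3,5] = min over k∈[3,4] of m[3,k]+m[k+1,5]+p_{2}·p_k·p_{5}.
k=3: 0 + 105840 + 39·45·49 = 191835; k=4: 84240 + 0 + 39·48·49 = 175968.
Minimum: 175968 at k=4.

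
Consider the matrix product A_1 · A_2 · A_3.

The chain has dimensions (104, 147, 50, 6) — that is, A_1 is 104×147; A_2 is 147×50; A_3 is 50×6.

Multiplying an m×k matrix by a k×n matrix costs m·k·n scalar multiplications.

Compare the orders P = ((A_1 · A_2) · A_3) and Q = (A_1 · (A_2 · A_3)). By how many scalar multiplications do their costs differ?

659772

Order P = ((A_1 · A_2) · A_3): (A_1 · A_2): 104×147 by 147×50 → 104×50, cost 104·147·50 = 764400; ((A_1 · A_2) · A_3): 104×50 by 50×6 → 104×6, cost 104·50·6 = 31200; cumulative 795600. Total 795600.
Order Q = (A_1 · (A_2 · A_3)): (A_2 · A_3): 147×50 by 50×6 → 147×6, cost 147·50·6 = 44100; (A_1 · (A_2 · A_3)): 104×147 by 147×6 → 104×6, cost 104·147·6 = 91728; cumulative 135828. Total 135828.
Difference: |795600 − 135828| = 659772.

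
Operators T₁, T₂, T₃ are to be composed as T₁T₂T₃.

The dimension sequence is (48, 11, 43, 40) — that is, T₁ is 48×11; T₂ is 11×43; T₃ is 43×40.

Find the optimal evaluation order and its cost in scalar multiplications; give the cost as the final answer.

40040

(T₁(T₂T₃)): cost 40040.
((T₁T₂)T₃): cost 105264.
Optimal: (T₁(T₂T₃)) with cost 40040.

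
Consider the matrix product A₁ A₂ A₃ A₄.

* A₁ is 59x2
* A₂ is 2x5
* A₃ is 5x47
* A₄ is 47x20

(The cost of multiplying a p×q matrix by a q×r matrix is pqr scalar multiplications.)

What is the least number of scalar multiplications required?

4710

Adjacent pairs: A₁A₂ = 59·2·5 = 590; A₂A₃ = 2·5·47 = 470; A₃A₄ = 5·47·20 = 4700.
Length 3: A₁..A₃: k=1: 0+470+59·2·47=6016; k=2: 590+0+59·5·47=14455 → min 6016 | A₂..A₄: k=2: 0+4700+2·5·20=4900; k=3: 470+0+2·47·20=2350 → min 2350.
Length 4: A₁..A₄: k=1: 0+2350+59·2·20=4710; k=2: 590+4700+59·5·20=11190; k=3: 6016+0+59·47·20=61476 → min 4710.
Optimal order: (A₁ ((A₂ A₃) A₄)) with cost 4710.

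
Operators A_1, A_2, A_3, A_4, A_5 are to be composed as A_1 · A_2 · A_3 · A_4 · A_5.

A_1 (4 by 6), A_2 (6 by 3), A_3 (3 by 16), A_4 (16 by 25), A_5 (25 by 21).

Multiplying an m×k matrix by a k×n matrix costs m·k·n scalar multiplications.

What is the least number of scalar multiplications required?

Adjacent pairs: A_1A_2 = 4·6·3 = 72; A_2A_3 = 6·3·16 = 288; A_3A_4 = 3·16·25 = 1200; A_4A_5 = 16·25·21 = 8400.
Length 3: A_1..A_3: k=1: 0+288+4·6·16=672; k=2: 72+0+4·3·16=264 → min 264 | A_2..A_4: k=2: 0+1200+6·3·25=1650; k=3: 288+0+6·16·25=2688 → min 1650 | A_3..A_5: k=3: 0+8400+3·16·21=9408; k=4: 1200+0+3·25·21=2775 → min 2775.
Length 4: A_1..A_4: k=1: 0+1650+4·6·25=2250; k=2: 72+1200+4·3·25=1572; k=3: 264+0+4·16·25=1864 → min 1572 | A_2..A_5: k=2: 0+2775+6·3·21=3153; k=3: 288+8400+6·16·21=10704; k=4: 1650+0+6·25·21=4800 → min 3153.
Length 5: A_1..A_5: k=1: 0+3153+4·6·21=3657; k=2: 72+2775+4·3·21=3099; k=3: 264+8400+4·16·21=10008; k=4: 1572+0+4·25·21=3672 → min 3099.
Optimal order: ((A_1 · A_2) · ((A_3 · A_4) · A_5)) with cost 3099.

3099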